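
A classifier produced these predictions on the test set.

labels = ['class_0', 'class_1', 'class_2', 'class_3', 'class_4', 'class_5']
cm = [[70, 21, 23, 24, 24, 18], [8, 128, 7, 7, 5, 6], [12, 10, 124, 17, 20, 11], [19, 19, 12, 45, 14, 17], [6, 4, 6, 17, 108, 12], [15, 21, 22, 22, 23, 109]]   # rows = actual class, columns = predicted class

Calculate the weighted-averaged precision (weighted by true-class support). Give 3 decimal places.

0.569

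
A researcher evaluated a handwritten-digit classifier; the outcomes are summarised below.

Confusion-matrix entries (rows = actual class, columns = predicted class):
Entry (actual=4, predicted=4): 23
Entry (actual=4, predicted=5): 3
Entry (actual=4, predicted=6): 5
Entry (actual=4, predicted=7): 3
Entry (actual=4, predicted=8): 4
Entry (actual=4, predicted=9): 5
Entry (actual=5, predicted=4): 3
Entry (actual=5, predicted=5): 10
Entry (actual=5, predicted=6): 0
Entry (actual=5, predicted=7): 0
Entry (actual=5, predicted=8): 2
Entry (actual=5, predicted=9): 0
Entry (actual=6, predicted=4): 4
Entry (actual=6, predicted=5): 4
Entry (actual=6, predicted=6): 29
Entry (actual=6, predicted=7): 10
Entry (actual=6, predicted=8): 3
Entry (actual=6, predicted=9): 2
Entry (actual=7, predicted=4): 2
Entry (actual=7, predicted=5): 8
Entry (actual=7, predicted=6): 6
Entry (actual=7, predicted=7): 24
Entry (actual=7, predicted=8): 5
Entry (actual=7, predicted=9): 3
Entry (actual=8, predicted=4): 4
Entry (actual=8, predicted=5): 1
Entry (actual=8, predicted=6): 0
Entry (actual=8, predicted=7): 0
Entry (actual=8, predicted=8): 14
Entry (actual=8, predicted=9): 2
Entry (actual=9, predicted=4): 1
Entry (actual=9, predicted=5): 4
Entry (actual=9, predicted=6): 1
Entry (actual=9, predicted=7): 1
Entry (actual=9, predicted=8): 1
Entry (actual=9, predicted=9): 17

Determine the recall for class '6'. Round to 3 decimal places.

One-vs-rest for '6': TP = diagonal; FP = other classes predicted '6'; FN = '6' predicted as other.
recall = TP/(TP+FN).
6: TP=29, FN=4+4+10+3+2=23 → 29/52 = 0.5577

0.558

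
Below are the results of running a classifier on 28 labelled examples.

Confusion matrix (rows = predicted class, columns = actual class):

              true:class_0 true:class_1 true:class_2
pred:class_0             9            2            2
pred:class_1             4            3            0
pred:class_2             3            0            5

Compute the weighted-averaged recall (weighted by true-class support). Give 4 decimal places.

Per-class recall (TP/(TP+FN)):
  class_0: TP=9, FN=4+3=7 → 9/16 = 0.56250
  class_1: TP=3, FN=2+0=2 → 3/5 = 0.60000
  class_2: TP=5, FN=2+0=2 → 5/7 = 0.71429
Weighted-recall = Σ (supportᵢ/N)·recallᵢ with N=28: (16/28)·0.56250 + (5/28)·0.60000 + (7/28)·0.71429 = 0.6071

0.6071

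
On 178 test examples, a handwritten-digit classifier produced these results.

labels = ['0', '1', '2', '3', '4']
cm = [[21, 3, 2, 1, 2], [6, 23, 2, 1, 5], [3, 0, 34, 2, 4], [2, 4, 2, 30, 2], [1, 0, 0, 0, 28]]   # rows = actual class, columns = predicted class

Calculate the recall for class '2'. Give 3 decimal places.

One-vs-rest for '2': TP = diagonal; FP = other classes predicted '2'; FN = '2' predicted as other.
recall = TP/(TP+FN).
2: TP=34, FN=3+0+2+4=9 → 34/43 = 0.7907

0.791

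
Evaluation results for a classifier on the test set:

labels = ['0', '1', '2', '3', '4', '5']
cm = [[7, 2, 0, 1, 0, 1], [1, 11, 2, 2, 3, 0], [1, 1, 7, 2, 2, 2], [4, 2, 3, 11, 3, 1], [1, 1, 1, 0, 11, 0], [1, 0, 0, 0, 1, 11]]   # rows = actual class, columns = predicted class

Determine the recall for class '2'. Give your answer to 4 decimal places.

0.4667

Treat '2' as positive and all other classes as negative.
recall = TP/(TP+FN).
2: TP=7, FN=1+1+2+2+2=8 → 7/15 = 0.46667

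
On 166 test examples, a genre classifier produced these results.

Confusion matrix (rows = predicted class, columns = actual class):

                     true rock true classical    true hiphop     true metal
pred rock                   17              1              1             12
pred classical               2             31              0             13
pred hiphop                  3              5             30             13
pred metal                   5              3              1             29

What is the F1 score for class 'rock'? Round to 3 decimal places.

One-vs-rest for 'rock': TP = diagonal; FP = other classes predicted 'rock'; FN = 'rock' predicted as other.
F1 score = 2·TP/(2·TP+FP+FN).
rock: TP=17, FP=1+1+12=14, FN=2+3+5=10 → 34/58 = 0.5862

0.586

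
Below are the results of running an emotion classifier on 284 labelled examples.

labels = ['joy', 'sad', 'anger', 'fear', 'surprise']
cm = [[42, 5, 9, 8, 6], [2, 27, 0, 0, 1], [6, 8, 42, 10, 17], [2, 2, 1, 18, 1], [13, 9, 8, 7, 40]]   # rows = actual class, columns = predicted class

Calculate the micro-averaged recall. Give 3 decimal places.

0.595

Micro-averaging pools counts across classes: ΣTP=169, ΣFP=115, ΣFN=115.
Micro-recall = TP/(TP+FN) on pooled counts = 0.595 (equals overall accuracy in single-label multiclass).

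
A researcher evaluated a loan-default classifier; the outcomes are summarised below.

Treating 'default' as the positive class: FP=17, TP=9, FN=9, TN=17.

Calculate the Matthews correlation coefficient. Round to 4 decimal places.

0.0000

MCC = (TP·TN − FP·FN) / √((TP+FP)(TP+FN)(TN+FP)(TN+FN))
Numerator = 9·17 − 17·9 = 0
Denominator = √(26·18·34·26) = √413712 = 643.2045
MCC = 0 / 643.2045 = 0.0000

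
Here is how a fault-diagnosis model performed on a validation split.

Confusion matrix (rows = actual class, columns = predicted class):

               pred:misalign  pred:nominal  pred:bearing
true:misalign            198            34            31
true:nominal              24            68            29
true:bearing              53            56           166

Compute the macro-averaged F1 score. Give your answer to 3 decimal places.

Per-class F1 score (2·TP/(2·TP+FP+FN)):
  misalign: TP=198, FP=24+53=77, FN=34+31=65 → 396/538 = 0.7361
  nominal: TP=68, FP=34+56=90, FN=24+29=53 → 136/279 = 0.4875
  bearing: TP=166, FP=31+29=60, FN=53+56=109 → 332/501 = 0.6627
Macro-F1 score = mean = (0.7361 + 0.4875 + 0.6627) / 3 = 0.629

0.629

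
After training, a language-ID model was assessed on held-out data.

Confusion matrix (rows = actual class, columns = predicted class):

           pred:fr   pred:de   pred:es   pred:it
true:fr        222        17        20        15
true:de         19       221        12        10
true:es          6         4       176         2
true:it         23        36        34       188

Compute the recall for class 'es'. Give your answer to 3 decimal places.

0.936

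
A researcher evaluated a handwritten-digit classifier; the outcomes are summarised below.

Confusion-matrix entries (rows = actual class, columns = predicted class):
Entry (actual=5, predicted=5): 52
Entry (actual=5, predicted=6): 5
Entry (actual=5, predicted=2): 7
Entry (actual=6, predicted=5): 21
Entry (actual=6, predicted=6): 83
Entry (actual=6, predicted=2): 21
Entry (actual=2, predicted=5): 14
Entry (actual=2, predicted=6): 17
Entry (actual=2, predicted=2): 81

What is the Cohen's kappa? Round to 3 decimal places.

0.571

Observed agreement pₒ = trace/N = 216/301 = 0.7176
Expected agreement pₑ = Σ (rowᵢ·colᵢ)/N² = (64·87 + 125·105 + 112·109)/301² = 0.3411
κ = (pₒ − pₑ)/(1 − pₑ) = (0.7176 − 0.3411)/(1 − 0.3411) = 0.571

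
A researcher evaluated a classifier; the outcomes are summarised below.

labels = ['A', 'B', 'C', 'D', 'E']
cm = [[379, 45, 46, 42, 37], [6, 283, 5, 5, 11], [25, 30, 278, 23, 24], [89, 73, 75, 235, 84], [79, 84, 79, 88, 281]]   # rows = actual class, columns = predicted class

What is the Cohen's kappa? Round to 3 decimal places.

0.508

Observed agreement pₒ = trace/N = 1456/2406 = 0.6052
Expected agreement pₑ = Σ (rowᵢ·colᵢ)/N² = (549·578 + 310·515 + 380·483 + 556·393 + 611·437)/2406² = 0.1980
κ = (pₒ − pₑ)/(1 − pₑ) = (0.6052 − 0.1980)/(1 − 0.1980) = 0.508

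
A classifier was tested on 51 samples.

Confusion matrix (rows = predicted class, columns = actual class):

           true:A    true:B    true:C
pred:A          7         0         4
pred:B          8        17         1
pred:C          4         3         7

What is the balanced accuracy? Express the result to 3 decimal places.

0.601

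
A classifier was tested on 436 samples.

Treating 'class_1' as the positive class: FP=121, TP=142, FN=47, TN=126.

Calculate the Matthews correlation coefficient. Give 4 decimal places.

MCC = (TP·TN − FP·FN) / √((TP+FP)(TP+FN)(TN+FP)(TN+FN))
Numerator = 142·126 − 121·47 = 12205
Denominator = √(263·189·247·173) = √2124029817 = 46087.1980
MCC = 12205 / 46087.1980 = 0.2648

0.2648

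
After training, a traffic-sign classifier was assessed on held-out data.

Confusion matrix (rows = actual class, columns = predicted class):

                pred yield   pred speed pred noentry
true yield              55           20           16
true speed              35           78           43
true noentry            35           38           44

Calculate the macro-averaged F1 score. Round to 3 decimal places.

0.481

Per-class F1 score (2·TP/(2·TP+FP+FN)):
  yield: TP=55, FP=35+35=70, FN=20+16=36 → 110/216 = 0.5093
  speed: TP=78, FP=20+38=58, FN=35+43=78 → 156/292 = 0.5342
  noentry: TP=44, FP=16+43=59, FN=35+38=73 → 88/220 = 0.4000
Macro-F1 score = mean = (0.5093 + 0.5342 + 0.4000) / 3 = 0.481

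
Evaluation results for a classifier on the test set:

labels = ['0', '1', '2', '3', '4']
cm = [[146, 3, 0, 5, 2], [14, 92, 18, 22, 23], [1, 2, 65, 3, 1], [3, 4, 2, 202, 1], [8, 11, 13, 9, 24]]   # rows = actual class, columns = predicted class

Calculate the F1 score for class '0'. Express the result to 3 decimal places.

0.890

One-vs-rest for '0': TP = diagonal; FP = other classes predicted '0'; FN = '0' predicted as other.
F1 score = 2·TP/(2·TP+FP+FN).
0: TP=146, FP=14+1+3+8=26, FN=3+0+5+2=10 → 292/328 = 0.8902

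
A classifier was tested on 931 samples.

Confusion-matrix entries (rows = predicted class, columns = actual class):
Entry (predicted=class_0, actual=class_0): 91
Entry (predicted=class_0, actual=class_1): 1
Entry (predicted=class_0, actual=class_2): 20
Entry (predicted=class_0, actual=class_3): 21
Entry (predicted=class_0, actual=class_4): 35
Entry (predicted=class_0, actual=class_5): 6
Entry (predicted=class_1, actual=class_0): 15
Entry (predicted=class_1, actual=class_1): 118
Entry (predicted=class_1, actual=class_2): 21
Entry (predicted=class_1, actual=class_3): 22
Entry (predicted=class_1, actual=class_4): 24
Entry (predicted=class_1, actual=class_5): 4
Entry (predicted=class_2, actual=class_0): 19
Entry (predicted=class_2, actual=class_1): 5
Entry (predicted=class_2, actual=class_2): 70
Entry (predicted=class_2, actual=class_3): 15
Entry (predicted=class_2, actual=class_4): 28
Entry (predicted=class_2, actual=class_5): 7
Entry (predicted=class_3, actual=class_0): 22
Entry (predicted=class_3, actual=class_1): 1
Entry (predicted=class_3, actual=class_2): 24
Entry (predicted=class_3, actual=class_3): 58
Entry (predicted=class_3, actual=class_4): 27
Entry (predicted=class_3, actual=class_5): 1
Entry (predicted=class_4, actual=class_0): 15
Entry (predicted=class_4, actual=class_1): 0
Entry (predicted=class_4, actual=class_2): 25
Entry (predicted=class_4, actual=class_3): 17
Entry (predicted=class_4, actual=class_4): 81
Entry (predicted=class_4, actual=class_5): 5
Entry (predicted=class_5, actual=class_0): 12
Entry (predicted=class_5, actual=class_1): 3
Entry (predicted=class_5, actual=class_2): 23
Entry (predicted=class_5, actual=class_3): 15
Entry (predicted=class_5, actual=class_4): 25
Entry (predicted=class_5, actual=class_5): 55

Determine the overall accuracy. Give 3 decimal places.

0.508

Accuracy = trace / total = (91+118+70+58+81+55=473) / 931 = 473/931 = 0.508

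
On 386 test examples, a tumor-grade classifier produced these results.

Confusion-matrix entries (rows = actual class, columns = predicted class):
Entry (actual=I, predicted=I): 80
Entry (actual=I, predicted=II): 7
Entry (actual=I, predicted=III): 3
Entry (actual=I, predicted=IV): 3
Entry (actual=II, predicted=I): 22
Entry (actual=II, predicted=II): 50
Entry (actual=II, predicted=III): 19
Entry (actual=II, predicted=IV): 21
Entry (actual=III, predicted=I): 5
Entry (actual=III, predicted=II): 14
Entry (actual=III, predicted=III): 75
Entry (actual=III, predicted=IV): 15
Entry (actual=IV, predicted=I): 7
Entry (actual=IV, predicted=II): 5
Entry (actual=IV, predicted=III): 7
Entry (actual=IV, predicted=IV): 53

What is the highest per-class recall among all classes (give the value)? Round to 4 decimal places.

Per-class recall (TP/(TP+FN)):
  I: TP=80, FN=7+3+3=13 → 80/93 = 0.86022
  II: TP=50, FN=22+19+21=62 → 50/112 = 0.44643
  III: TP=75, FN=5+14+15=34 → 75/109 = 0.68807
  IV: TP=53, FN=7+5+7=19 → 53/72 = 0.73611
Highest is class 'I' with recall = 0.8602.

0.8602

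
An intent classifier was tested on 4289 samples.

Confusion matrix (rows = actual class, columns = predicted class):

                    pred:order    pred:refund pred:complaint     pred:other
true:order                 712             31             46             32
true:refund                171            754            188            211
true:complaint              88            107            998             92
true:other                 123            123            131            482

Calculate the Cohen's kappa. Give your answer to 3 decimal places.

Observed agreement pₒ = trace/N = 2946/4289 = 0.6869
Expected agreement pₑ = Σ (rowᵢ·colᵢ)/N² = (821·1094 + 1324·1015 + 1285·1363 + 859·817)/4289² = 0.2552
κ = (pₒ − pₑ)/(1 − pₑ) = (0.6869 − 0.2552)/(1 − 0.2552) = 0.580

0.580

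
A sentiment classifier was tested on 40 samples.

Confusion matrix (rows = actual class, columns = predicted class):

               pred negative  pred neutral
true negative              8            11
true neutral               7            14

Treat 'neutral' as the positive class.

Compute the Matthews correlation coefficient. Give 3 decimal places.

0.090

MCC = (TP·TN − FP·FN) / √((TP+FP)(TP+FN)(TN+FP)(TN+FN))
Numerator = 14·8 − 11·7 = 35
Denominator = √(25·21·19·15) = √149625 = 386.8139
MCC = 35 / 386.8139 = 0.090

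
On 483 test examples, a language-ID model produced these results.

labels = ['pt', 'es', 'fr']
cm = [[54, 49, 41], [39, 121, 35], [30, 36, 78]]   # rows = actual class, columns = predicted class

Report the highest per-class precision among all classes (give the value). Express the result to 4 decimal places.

Per-class precision (TP/(TP+FP)):
  pt: TP=54, FP=39+30=69 → 54/123 = 0.43902
  es: TP=121, FP=49+36=85 → 121/206 = 0.58738
  fr: TP=78, FP=41+35=76 → 78/154 = 0.50649
Highest is class 'es' with precision = 0.5874.

0.5874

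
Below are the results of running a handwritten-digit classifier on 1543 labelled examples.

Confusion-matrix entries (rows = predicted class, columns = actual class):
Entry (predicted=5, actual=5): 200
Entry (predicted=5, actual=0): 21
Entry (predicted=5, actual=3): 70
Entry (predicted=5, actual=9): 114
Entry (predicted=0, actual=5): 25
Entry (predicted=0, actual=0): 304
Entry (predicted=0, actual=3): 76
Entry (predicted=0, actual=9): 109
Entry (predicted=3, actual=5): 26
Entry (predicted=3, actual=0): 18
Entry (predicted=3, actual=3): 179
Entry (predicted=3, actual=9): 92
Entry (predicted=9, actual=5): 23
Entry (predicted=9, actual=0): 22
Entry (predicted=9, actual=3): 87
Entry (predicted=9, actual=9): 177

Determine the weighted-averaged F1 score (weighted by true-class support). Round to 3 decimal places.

Per-class F1 score (2·TP/(2·TP+FP+FN)):
  5: TP=200, FP=21+70+114=205, FN=25+26+23=74 → 400/679 = 0.5891
  0: TP=304, FP=25+76+109=210, FN=21+18+22=61 → 608/879 = 0.6917
  3: TP=179, FP=26+18+92=136, FN=70+76+87=233 → 358/727 = 0.4924
  9: TP=177, FP=23+22+87=132, FN=114+109+92=315 → 354/801 = 0.4419
Weighted-F1 score = Σ (supportᵢ/N)·F1 scoreᵢ with N=1543: (274/1543)·0.5891 + (365/1543)·0.6917 + (412/1543)·0.4924 + (492/1543)·0.4419 = 0.541

0.541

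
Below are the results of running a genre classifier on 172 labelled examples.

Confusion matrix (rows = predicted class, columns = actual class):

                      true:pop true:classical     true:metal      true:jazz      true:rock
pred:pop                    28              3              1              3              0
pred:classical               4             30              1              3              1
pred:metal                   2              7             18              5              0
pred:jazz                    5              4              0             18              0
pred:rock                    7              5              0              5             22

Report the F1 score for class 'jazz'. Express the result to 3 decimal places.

One-vs-rest for 'jazz': TP = diagonal; FP = other classes predicted 'jazz'; FN = 'jazz' predicted as other.
F1 score = 2·TP/(2·TP+FP+FN).
jazz: TP=18, FP=5+4+0+0=9, FN=3+3+5+5=16 → 36/61 = 0.5902

0.590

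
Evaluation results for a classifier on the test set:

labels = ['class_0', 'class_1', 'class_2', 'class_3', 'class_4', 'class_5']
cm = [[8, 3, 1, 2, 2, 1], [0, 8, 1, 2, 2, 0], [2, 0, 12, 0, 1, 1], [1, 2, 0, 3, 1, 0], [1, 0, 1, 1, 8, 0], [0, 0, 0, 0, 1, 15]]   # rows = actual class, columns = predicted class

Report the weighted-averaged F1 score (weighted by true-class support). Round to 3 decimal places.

Per-class F1 score (2·TP/(2·TP+FP+FN)):
  class_0: TP=8, FP=0+2+1+1+0=4, FN=3+1+2+2+1=9 → 16/29 = 0.5517
  class_1: TP=8, FP=3+0+2+0+0=5, FN=0+1+2+2+0=5 → 16/26 = 0.6154
  class_2: TP=12, FP=1+1+0+1+0=3, FN=2+0+0+1+1=4 → 24/31 = 0.7742
  class_3: TP=3, FP=2+2+0+1+0=5, FN=1+2+0+1+0=4 → 6/15 = 0.4000
  class_4: TP=8, FP=2+2+1+1+1=7, FN=1+0+1+1+0=3 → 16/26 = 0.6154
  class_5: TP=15, FP=1+0+1+0+0=2, FN=0+0+0+0+1=1 → 30/33 = 0.9091
Weighted-F1 score = Σ (supportᵢ/N)·F1 scoreᵢ with N=80: (17/80)·0.5517 + (13/80)·0.6154 + (16/80)·0.7742 + (7/80)·0.4000 + (11/80)·0.6154 + (16/80)·0.9091 = 0.674

0.674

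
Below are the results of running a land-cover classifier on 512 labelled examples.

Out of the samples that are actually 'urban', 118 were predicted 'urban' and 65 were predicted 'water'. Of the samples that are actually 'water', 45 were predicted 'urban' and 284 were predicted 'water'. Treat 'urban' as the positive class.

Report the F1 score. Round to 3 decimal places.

Precision = TP/(TP+FP) = 118/163 = 0.7239
Recall = TP/(TP+FN) = 118/183 = 0.6448
F1 = 2·TP/(2·TP+FP+FN) = 236/346 = 0.682

0.682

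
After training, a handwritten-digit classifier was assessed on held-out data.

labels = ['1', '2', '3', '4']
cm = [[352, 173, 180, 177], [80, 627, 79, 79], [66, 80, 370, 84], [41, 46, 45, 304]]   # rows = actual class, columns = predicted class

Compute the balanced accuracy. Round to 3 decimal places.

0.609

Balanced accuracy = mean of per-class recall.
  1: recall = 352/882 = 0.3991
  2: recall = 627/865 = 0.7249
  3: recall = 370/600 = 0.6167
  4: recall = 304/436 = 0.6972
Mean = (0.3991 + 0.7249 + 0.6167 + 0.6972) / 4 = 0.609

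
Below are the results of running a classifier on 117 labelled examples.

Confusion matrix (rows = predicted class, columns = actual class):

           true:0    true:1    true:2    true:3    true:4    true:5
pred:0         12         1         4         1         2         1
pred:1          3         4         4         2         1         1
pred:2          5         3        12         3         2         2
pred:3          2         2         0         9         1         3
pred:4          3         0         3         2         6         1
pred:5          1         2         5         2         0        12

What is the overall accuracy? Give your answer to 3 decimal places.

0.470

Accuracy = trace / total = (12+4+12+9+6+12=55) / 117 = 55/117 = 0.470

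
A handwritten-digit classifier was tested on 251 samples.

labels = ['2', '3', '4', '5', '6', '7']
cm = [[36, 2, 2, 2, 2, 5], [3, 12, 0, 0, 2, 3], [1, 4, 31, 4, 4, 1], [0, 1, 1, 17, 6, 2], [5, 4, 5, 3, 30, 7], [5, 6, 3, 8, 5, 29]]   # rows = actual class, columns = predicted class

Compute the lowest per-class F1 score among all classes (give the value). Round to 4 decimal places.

0.4898

Per-class F1 score (2·TP/(2·TP+FP+FN)):
  2: TP=36, FP=3+1+0+5+5=14, FN=2+2+2+2+5=13 → 72/99 = 0.72727
  3: TP=12, FP=2+4+1+4+6=17, FN=3+0+0+2+3=8 → 24/49 = 0.48980
  4: TP=31, FP=2+0+1+5+3=11, FN=1+4+4+4+1=14 → 62/87 = 0.71264
  5: TP=17, FP=2+0+4+3+8=17, FN=0+1+1+6+2=10 → 34/61 = 0.55738
  6: TP=30, FP=2+2+4+6+5=19, FN=5+4+5+3+7=24 → 60/103 = 0.58252
  7: TP=29, FP=5+3+1+2+7=18, FN=5+6+3+8+5=27 → 58/103 = 0.56311
Lowest is class '3' with F1 score = 0.4898.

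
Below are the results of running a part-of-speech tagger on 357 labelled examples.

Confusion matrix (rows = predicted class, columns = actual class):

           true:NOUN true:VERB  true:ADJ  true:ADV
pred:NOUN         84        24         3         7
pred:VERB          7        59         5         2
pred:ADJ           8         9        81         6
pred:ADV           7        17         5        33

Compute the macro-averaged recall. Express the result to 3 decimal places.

0.721

Per-class recall (TP/(TP+FN)):
  NOUN: TP=84, FN=7+8+7=22 → 84/106 = 0.7925
  VERB: TP=59, FN=24+9+17=50 → 59/109 = 0.5413
  ADJ: TP=81, FN=3+5+5=13 → 81/94 = 0.8617
  ADV: TP=33, FN=7+2+6=15 → 33/48 = 0.6875
Macro-recall = mean = (0.7925 + 0.5413 + 0.8617 + 0.6875) / 4 = 0.721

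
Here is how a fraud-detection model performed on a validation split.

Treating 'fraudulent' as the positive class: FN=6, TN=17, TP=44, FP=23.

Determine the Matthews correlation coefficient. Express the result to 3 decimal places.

MCC = (TP·TN − FP·FN) / √((TP+FP)(TP+FN)(TN+FP)(TN+FN))
Numerator = 44·17 − 23·6 = 610
Denominator = √(67·50·40·23) = √3082000 = 1755.5626
MCC = 610 / 1755.5626 = 0.347

0.347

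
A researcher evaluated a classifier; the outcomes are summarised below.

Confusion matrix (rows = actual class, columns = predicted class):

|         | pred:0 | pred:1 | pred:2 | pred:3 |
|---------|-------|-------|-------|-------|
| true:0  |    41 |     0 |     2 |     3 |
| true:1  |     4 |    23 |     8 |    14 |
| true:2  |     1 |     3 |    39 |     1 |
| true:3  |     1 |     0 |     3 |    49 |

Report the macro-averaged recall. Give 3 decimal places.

0.793

Per-class recall (TP/(TP+FN)):
  0: TP=41, FN=0+2+3=5 → 41/46 = 0.8913
  1: TP=23, FN=4+8+14=26 → 23/49 = 0.4694
  2: TP=39, FN=1+3+1=5 → 39/44 = 0.8864
  3: TP=49, FN=1+0+3=4 → 49/53 = 0.9245
Macro-recall = mean = (0.8913 + 0.4694 + 0.8864 + 0.9245) / 4 = 0.793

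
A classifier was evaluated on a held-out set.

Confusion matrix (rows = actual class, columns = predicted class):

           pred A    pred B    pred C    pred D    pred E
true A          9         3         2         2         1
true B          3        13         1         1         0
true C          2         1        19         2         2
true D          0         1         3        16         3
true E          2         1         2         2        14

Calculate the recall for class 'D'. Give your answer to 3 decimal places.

0.696

recall = TP/(TP+FN).
D: TP=16, FN=0+1+3+3=7 → 16/23 = 0.6957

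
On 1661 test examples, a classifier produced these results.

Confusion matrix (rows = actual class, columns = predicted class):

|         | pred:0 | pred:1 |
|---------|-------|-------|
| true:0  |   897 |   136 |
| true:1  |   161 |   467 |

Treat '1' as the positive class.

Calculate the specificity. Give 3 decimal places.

0.868

Specificity = TN/(TN+FP) = 897/(897+136) = 0.868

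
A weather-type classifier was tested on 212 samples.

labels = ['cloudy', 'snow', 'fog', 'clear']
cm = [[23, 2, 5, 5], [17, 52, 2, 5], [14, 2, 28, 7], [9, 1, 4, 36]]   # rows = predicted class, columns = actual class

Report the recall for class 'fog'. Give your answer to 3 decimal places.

0.718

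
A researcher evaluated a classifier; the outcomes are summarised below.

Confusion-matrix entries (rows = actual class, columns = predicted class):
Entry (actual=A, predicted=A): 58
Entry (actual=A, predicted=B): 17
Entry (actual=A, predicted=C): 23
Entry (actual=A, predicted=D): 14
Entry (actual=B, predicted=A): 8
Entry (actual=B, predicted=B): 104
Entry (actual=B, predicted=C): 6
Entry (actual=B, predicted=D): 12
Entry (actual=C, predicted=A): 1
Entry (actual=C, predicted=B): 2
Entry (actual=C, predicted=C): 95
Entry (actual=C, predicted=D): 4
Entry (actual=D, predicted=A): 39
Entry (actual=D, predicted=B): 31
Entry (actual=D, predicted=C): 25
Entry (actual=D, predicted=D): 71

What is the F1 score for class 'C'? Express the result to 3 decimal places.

0.757

Take TP from the diagonal, FP from the rest of the 'C' prediction marginal, FN from the rest of the 'C' actual marginal.
F1 score = 2·TP/(2·TP+FP+FN).
C: TP=95, FP=23+6+25=54, FN=1+2+4=7 → 190/251 = 0.7570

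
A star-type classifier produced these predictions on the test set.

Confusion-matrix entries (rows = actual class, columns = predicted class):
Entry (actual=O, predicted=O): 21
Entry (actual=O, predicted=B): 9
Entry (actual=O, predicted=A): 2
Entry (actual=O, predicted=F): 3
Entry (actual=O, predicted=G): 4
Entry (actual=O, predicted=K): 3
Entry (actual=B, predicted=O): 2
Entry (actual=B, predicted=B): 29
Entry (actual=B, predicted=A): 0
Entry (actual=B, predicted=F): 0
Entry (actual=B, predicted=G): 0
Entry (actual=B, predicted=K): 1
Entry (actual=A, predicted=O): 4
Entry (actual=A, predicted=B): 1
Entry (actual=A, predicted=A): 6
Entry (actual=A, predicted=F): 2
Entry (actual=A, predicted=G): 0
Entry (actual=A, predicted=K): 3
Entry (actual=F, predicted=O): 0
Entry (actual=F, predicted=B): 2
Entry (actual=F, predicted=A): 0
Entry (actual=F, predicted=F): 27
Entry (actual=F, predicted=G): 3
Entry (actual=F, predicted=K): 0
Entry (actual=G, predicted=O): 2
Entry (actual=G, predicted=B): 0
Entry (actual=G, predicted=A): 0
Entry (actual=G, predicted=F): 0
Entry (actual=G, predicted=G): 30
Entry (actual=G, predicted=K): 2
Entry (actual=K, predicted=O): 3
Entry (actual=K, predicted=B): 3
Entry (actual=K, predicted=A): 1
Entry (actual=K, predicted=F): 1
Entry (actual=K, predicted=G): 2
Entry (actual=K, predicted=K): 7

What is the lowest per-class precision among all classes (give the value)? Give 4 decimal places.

Per-class precision (TP/(TP+FP)):
  O: TP=21, FP=2+4+0+2+3=11 → 21/32 = 0.65625
  B: TP=29, FP=9+1+2+0+3=15 → 29/44 = 0.65909
  A: TP=6, FP=2+0+0+0+1=3 → 6/9 = 0.66667
  F: TP=27, FP=3+0+2+0+1=6 → 27/33 = 0.81818
  G: TP=30, FP=4+0+0+3+2=9 → 30/39 = 0.76923
  K: TP=7, FP=3+1+3+0+2=9 → 7/16 = 0.43750
Lowest is class 'K' with precision = 0.4375.

0.4375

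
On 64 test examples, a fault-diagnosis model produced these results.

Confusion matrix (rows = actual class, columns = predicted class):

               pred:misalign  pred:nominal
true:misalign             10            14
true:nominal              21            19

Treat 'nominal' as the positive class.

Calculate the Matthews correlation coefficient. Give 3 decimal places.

MCC = (TP·TN − FP·FN) / √((TP+FP)(TP+FN)(TN+FP)(TN+FN))
Numerator = 19·10 − 14·21 = -104
Denominator = √(33·40·24·31) = √982080 = 990.9995
MCC = -104 / 990.9995 = -0.105

-0.105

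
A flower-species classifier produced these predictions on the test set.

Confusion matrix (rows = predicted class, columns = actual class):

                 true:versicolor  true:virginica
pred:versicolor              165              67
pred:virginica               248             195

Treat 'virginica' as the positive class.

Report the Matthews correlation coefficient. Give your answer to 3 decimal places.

0.148

MCC = (TP·TN − FP·FN) / √((TP+FP)(TP+FN)(TN+FP)(TN+FN))
Numerator = 195·165 − 248·67 = 15559
Denominator = √(443·262·413·232) = √11120979856 = 105456.0565
MCC = 15559 / 105456.0565 = 0.148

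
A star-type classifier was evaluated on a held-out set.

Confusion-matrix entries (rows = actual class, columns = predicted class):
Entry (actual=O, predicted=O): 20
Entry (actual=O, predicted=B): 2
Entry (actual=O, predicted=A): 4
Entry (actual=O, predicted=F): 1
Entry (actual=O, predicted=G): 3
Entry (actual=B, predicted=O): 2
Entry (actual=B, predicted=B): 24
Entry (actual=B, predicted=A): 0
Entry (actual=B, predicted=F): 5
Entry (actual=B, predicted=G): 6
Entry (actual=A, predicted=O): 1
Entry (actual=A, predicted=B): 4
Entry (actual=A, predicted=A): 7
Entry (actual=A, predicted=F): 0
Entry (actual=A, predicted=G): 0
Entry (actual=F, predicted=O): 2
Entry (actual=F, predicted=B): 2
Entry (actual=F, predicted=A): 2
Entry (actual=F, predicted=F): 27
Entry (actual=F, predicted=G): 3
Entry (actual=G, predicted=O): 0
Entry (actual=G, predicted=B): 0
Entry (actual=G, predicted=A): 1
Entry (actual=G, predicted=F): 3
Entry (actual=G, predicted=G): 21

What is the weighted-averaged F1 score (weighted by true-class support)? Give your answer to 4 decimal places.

Per-class F1 score (2·TP/(2·TP+FP+FN)):
  O: TP=20, FP=2+1+2+0=5, FN=2+4+1+3=10 → 40/55 = 0.72727
  B: TP=24, FP=2+4+2+0=8, FN=2+0+5+6=13 → 48/69 = 0.69565
  A: TP=7, FP=4+0+2+1=7, FN=1+4+0+0=5 → 14/26 = 0.53846
  F: TP=27, FP=1+5+0+3=9, FN=2+2+2+3=9 → 54/72 = 0.75000
  G: TP=21, FP=3+6+0+3=12, FN=0+0+1+3=4 → 42/58 = 0.72414
Weighted-F1 score = Σ (supportᵢ/N)·F1 scoreᵢ with N=140: (30/140)·0.72727 + (37/140)·0.69565 + (12/140)·0.53846 + (36/140)·0.75000 + (25/140)·0.72414 = 0.7080

0.7080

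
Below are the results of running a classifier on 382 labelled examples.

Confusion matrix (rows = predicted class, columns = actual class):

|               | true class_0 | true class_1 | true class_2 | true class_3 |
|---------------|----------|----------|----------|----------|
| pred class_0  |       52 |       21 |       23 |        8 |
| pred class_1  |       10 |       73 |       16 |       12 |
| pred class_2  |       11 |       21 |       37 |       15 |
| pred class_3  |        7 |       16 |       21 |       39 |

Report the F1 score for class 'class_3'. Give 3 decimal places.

0.497

Take TP from the diagonal, FP from the rest of the 'class_3' prediction marginal, FN from the rest of the 'class_3' actual marginal.
F1 score = 2·TP/(2·TP+FP+FN).
class_3: TP=39, FP=7+16+21=44, FN=8+12+15=35 → 78/157 = 0.4968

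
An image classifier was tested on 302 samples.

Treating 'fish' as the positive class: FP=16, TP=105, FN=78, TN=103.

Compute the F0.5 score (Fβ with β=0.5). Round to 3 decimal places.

Fβ = (1+β²)·TP / ((1+β²)·TP + β²·FN + FP), with β²=1/4
= 1.25·105 / (1.25·105 + 0.25·78 + 16) = 0.787

0.787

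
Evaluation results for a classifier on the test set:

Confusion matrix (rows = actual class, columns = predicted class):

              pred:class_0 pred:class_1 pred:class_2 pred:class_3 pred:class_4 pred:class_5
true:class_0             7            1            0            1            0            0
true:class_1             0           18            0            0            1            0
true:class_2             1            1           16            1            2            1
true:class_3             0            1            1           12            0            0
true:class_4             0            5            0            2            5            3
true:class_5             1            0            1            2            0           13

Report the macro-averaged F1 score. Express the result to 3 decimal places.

0.721

Per-class F1 score (2·TP/(2·TP+FP+FN)):
  class_0: TP=7, FP=0+1+0+0+1=2, FN=1+0+1+0+0=2 → 14/18 = 0.7778
  class_1: TP=18, FP=1+1+1+5+0=8, FN=0+0+0+1+0=1 → 36/45 = 0.8000
  class_2: TP=16, FP=0+0+1+0+1=2, FN=1+1+1+2+1=6 → 32/40 = 0.8000
  class_3: TP=12, FP=1+0+1+2+2=6, FN=0+1+1+0+0=2 → 24/32 = 0.7500
  class_4: TP=5, FP=0+1+2+0+0=3, FN=0+5+0+2+3=10 → 10/23 = 0.4348
  class_5: TP=13, FP=0+0+1+0+3=4, FN=1+0+1+2+0=4 → 26/34 = 0.7647
Macro-F1 score = mean = (0.7778 + 0.8000 + 0.8000 + 0.7500 + 0.4348 + 0.7647) / 6 = 0.721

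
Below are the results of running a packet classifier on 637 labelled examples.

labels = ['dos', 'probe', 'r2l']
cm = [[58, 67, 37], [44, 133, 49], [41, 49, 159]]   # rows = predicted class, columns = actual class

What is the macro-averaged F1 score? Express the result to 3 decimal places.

0.528

Per-class F1 score (2·TP/(2·TP+FP+FN)):
  dos: TP=58, FP=67+37=104, FN=44+41=85 → 116/305 = 0.3803
  probe: TP=133, FP=44+49=93, FN=67+49=116 → 266/475 = 0.5600
  r2l: TP=159, FP=41+49=90, FN=37+49=86 → 318/494 = 0.6437
Macro-F1 score = mean = (0.3803 + 0.5600 + 0.6437) / 3 = 0.528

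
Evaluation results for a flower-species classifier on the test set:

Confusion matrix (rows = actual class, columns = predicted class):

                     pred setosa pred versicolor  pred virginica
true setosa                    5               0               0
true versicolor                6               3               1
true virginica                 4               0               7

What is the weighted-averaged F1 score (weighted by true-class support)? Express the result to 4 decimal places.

0.5854

Per-class F1 score (2·TP/(2·TP+FP+FN)):
  setosa: TP=5, FP=6+4=10, FN=0+0=0 → 10/20 = 0.50000
  versicolor: TP=3, FP=0+0=0, FN=6+1=7 → 6/13 = 0.46154
  virginica: TP=7, FP=0+1=1, FN=4+0=4 → 14/19 = 0.73684
Weighted-F1 score = Σ (supportᵢ/N)·F1 scoreᵢ with N=26: (5/26)·0.50000 + (10/26)·0.46154 + (11/26)·0.73684 = 0.5854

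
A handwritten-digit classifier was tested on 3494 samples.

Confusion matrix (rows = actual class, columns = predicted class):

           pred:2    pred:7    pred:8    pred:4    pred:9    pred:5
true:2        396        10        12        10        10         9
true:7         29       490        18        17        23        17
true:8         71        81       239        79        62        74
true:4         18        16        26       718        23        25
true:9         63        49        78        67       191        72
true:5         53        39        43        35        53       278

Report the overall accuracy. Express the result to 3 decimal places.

0.662

Accuracy = trace / total = (396+490+239+718+191+278=2312) / 3494 = 2312/3494 = 0.662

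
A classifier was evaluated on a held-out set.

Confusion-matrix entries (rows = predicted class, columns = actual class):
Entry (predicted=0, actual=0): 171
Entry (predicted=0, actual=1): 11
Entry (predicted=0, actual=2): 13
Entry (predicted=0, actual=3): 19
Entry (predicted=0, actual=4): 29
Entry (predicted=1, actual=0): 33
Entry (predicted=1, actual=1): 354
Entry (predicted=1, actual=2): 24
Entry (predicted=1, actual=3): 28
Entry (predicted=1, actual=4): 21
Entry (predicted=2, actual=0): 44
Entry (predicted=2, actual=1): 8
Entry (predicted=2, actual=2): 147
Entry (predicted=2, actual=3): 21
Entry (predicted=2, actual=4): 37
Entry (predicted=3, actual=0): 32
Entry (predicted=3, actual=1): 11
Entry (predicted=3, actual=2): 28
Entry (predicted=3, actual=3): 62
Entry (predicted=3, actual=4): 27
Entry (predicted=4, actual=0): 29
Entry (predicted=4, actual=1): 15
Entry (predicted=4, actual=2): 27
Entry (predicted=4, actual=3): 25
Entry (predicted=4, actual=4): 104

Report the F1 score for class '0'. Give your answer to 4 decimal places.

0.6196

F1 score = 2·TP/(2·TP+FP+FN).
0: TP=171, FP=11+13+19+29=72, FN=33+44+32+29=138 → 342/552 = 0.61957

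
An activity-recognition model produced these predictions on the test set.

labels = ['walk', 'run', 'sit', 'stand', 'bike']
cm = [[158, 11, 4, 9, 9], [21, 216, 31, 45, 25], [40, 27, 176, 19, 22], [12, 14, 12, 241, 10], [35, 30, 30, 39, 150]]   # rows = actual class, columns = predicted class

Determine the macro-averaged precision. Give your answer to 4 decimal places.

0.6783

Per-class precision (TP/(TP+FP)):
  walk: TP=158, FP=21+40+12+35=108 → 158/266 = 0.59398
  run: TP=216, FP=11+27+14+30=82 → 216/298 = 0.72483
  sit: TP=176, FP=4+31+12+30=77 → 176/253 = 0.69565
  stand: TP=241, FP=9+45+19+39=112 → 241/353 = 0.68272
  bike: TP=150, FP=9+25+22+10=66 → 150/216 = 0.69444
Macro-precision = mean = (0.59398 + 0.72483 + 0.69565 + 0.68272 + 0.69444) / 5 = 0.6783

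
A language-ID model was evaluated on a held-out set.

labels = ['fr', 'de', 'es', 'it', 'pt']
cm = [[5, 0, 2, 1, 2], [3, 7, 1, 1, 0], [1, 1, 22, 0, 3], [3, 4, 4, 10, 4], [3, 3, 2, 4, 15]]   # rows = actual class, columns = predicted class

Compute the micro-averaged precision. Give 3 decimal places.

Micro-averaging pools counts across classes: ΣTP=59, ΣFP=42, ΣFN=42.
Micro-precision = TP/(TP+FP) on pooled counts = 0.584 (equals overall accuracy in single-label multiclass).

0.584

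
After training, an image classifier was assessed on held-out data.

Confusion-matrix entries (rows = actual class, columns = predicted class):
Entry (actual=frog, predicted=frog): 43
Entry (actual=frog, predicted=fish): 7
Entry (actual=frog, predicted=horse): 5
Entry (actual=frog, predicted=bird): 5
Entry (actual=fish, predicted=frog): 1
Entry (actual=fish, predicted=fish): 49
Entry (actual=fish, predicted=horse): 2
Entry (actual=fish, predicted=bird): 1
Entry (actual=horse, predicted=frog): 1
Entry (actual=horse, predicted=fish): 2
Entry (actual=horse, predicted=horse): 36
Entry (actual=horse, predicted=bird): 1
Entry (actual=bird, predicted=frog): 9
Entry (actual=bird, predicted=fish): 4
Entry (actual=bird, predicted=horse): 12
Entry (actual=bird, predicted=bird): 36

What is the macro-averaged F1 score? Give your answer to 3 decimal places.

0.764

Per-class F1 score (2·TP/(2·TP+FP+FN)):
  frog: TP=43, FP=1+1+9=11, FN=7+5+5=17 → 86/114 = 0.7544
  fish: TP=49, FP=7+2+4=13, FN=1+2+1=4 → 98/115 = 0.8522
  horse: TP=36, FP=5+2+12=19, FN=1+2+1=4 → 72/95 = 0.7579
  bird: TP=36, FP=5+1+1=7, FN=9+4+12=25 → 72/104 = 0.6923
Macro-F1 score = mean = (0.7544 + 0.8522 + 0.7579 + 0.6923) / 4 = 0.764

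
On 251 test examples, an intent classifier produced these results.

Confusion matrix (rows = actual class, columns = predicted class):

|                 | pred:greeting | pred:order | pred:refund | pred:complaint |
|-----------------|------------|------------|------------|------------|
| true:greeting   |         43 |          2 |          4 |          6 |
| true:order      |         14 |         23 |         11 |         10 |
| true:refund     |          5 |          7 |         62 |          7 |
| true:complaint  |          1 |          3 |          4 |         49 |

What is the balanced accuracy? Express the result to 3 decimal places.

Balanced accuracy = mean of per-class recall.
  greeting: recall = 43/55 = 0.7818
  order: recall = 23/58 = 0.3966
  refund: recall = 62/81 = 0.7654
  complaint: recall = 49/57 = 0.8596
Mean = (0.7818 + 0.3966 + 0.7654 + 0.8596) / 4 = 0.701

0.701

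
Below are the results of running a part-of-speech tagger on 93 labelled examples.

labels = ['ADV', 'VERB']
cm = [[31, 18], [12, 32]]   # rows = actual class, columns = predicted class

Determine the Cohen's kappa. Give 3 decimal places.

0.357

Observed agreement pₒ = trace/N = 63/93 = 0.6774
Expected agreement pₑ = Σ (rowᵢ·colᵢ)/N² = (49·43 + 44·50)/93² = 0.4980
κ = (pₒ − pₑ)/(1 − pₑ) = (0.6774 − 0.4980)/(1 − 0.4980) = 0.357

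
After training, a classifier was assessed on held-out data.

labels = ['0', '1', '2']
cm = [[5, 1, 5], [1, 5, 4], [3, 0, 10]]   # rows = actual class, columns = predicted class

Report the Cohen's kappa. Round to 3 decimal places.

0.365

Observed agreement pₒ = trace/N = 20/34 = 0.5882
Expected agreement pₑ = Σ (rowᵢ·colᵢ)/N² = (11·9 + 10·6 + 13·19)/34² = 0.3512
κ = (pₒ − pₑ)/(1 − pₑ) = (0.5882 − 0.3512)/(1 − 0.3512) = 0.365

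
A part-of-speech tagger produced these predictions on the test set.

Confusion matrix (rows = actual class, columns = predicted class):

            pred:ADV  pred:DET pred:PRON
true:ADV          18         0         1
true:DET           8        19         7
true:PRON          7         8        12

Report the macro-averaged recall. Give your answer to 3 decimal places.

Per-class recall (TP/(TP+FN)):
  ADV: TP=18, FN=0+1=1 → 18/19 = 0.9474
  DET: TP=19, FN=8+7=15 → 19/34 = 0.5588
  PRON: TP=12, FN=7+8=15 → 12/27 = 0.4444
Macro-recall = mean = (0.9474 + 0.5588 + 0.4444) / 3 = 0.650

0.650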